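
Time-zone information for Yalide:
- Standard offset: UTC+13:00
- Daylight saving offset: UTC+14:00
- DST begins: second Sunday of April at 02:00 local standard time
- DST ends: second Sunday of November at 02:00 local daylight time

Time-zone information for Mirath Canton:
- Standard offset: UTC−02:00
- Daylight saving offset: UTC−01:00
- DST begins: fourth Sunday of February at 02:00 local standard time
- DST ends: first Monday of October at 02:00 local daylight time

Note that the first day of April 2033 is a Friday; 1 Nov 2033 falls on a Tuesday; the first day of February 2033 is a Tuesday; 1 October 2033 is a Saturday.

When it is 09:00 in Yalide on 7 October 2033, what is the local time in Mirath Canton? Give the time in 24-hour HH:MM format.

1 April 2033 is a Friday, so the first Sunday is April 3 and the second is April 10.
1 November 2033 is a Tuesday, so the first Sunday is November 6 and the second is November 13.
7 October 2033 lies within the daylight-saving period (10 April – 13 November), so Yalide is on daylight time, UTC+14:00.
09:00 Yalide − 14h = 19:00 UTC (rolling into the previous day, 6 October 2033).
1 February 2033 is a Tuesday, so the first Sunday is February 6 and the fourth is February 27.
1 October 2033 is a Saturday, so the first Monday is October 3.
At the standard offset (UTC−02:00), 19:00 UTC − 2h = 17:00 Mirath Canton standard time.
The standard-time date in Mirath Canton, 6 October 2033, does not fall between 27 February and 3 October, so daylight saving is not in effect and Mirath Canton is at UTC−02:00.
19:00 UTC − 2h = 17:00 Mirath Canton.

17:00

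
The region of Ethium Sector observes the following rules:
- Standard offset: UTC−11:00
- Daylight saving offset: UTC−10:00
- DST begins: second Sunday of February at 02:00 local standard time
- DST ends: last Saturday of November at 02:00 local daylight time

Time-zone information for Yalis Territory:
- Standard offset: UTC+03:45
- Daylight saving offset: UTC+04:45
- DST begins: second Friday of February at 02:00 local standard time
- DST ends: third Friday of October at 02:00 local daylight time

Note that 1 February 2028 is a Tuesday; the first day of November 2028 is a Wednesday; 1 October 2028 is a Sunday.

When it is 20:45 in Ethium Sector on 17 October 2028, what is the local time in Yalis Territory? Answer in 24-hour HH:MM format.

1 February 2028 is a Tuesday, so the first Sunday is February 6 and the second is February 13.
1 November 2028 is a Wednesday, so Saturdays fall on 4, 11, 18, 25; the last is November 25.
17 October 2028 falls between 13 February and 25 November, so daylight saving is in effect and Ethium Sector is at UTC−10:00.
20:45 Ethium Sector + 10h = 06:45 UTC (rolling into the next day, 18 October 2028).
1 February 2028 is a Tuesday, so the first Friday is February 4 and the second is February 11.
1 October 2028 is a Sunday, so the first Friday is October 6 and the third is October 20.
At the standard offset (UTC+03:45), 06:45 UTC + 3h45m = 10:30 Yalis Territory standard time.
The standard-time date in Yalis Territory, 18 October 2028, lies within the daylight-saving period (11 February – 20 October), so Yalis Territory is on daylight time, UTC+04:45.
06:45 UTC + 4h45m = 11:30 Yalis Territory.

11:30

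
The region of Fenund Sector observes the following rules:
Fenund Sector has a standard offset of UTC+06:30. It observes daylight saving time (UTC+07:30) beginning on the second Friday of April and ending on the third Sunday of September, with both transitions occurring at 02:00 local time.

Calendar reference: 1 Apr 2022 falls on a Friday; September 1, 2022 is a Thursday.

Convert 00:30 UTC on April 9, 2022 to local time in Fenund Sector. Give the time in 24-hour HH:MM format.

08:00

1 April 2022 is a Friday, so the first Friday is April 1 and the second is April 8.
1 September 2022 is a Thursday, so the first Sunday is September 4 and the third is September 18.
At the standard offset (UTC+06:30), 00:30 UTC + 6h30m = 07:00 Fenund Sector standard time.
Daylight saving runs 8 April – 18 September; the standard-time date in Fenund Sector, April 9, 2022, is inside that window, so Fenund Sector is at UTC+07:30.
00:30 UTC + 7h30m = 08:00 local.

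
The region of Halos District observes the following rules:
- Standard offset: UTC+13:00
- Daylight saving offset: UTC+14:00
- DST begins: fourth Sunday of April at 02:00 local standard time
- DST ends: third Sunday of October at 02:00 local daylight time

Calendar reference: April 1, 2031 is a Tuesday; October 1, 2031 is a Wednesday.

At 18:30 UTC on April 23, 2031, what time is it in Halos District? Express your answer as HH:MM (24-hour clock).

07:30

1 April 2031 is a Tuesday, so the first Sunday is April 6 and the fourth is April 27.
1 October 2031 is a Wednesday, so the first Sunday is October 5 and the third is October 19.
At the standard offset (UTC+13:00), 18:30 UTC + 13h = 07:30 Halos District standard time (rolling into the next day, 24 April 2031).
The standard-time date in Halos District, April 24, 2031, is outside the daylight-saving period (27 April – 19 October), so Halos District is on standard time, UTC+13:00.
18:30 UTC + 13h = 07:30 local (rolling into the next day, 24 April 2031).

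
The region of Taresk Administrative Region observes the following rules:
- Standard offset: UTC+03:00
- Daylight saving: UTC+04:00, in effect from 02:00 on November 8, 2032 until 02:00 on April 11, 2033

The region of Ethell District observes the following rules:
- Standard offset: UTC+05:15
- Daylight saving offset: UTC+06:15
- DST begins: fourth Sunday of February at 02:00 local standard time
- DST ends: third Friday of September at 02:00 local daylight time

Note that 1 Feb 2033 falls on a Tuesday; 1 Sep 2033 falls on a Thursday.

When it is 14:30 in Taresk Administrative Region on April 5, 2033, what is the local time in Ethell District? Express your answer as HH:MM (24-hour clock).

16:45

April 5, 2033 falls between 8 November 2032 and 11 April 2033, so daylight saving is in effect and Taresk Administrative Region is at UTC+04:00.
14:30 Taresk Administrative Region − 4h = 10:30 UTC.
1 February 2033 is a Tuesday, so the first Sunday is February 6 and the fourth is February 27.
1 September 2033 is a Thursday, so the first Friday is September 2 and the third is September 16.
At the standard offset (UTC+05:15), 10:30 UTC + 5h15m = 15:45 Ethell District standard time.
The standard-time date in Ethell District, April 5, 2033, lies within the daylight-saving period (27 February – 16 September), so Ethell District is on daylight time, UTC+06:15.
10:30 UTC + 6h15m = 16:45 Ethell District.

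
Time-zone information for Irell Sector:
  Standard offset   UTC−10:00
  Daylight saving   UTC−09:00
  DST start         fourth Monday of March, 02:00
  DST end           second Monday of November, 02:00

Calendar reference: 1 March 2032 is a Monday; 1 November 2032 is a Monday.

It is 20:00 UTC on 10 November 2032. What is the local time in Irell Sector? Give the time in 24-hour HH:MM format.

1 March 2032 is a Monday, so the first Monday is March 1 and the fourth is March 22.
1 November 2032 is a Monday, so the first Monday is November 1 and the second is November 8.
At the standard offset (UTC−10:00), 20:00 UTC − 10h = 10:00 Irell Sector standard time.
The standard-time date in Irell Sector, 10 November 2032, does not fall between 22 March and 8 November, so daylight saving is not in effect and Irell Sector is at UTC−10:00.
20:00 UTC − 10h = 10:00 local.

10:00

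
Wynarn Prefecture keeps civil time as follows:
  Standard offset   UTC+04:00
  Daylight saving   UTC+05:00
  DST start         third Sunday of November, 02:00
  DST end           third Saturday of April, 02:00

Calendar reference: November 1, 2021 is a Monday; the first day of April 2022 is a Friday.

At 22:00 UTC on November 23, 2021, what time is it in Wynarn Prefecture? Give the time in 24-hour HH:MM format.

03:00

1 November 2021 is a Monday, so the first Sunday is November 7 and the third is November 21.
1 April 2022 is a Friday, so the first Saturday is April 2 and the third is April 16.
At the standard offset (UTC+04:00), 22:00 UTC + 4h = 02:00 Wynarn Prefecture standard time (rolling into the next day, 24 November 2021).
Daylight saving runs 21 November 2021 – 16 April 2022; the standard-time date in Wynarn Prefecture, November 24, 2021, is inside that window, so Wynarn Prefecture is at UTC+05:00.
22:00 UTC + 5h = 03:00 local (rolling into the next day, 24 November 2021).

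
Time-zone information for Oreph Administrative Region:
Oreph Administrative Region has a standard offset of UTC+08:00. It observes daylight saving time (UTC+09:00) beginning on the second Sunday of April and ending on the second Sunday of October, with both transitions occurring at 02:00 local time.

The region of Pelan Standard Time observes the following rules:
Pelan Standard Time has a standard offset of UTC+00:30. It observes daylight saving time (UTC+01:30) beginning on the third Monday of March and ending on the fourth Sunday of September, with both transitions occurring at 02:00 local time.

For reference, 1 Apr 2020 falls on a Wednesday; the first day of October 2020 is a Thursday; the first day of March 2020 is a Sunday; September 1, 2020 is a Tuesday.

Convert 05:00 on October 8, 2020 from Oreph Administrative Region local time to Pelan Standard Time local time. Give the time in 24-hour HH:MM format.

20:30

1 April 2020 is a Wednesday, so the first Sunday is April 5 and the second is April 12.
1 October 2020 is a Thursday, so the first Sunday is October 4 and the second is October 11.
Daylight saving runs 12 April – 11 October; October 8, 2020 is inside that window, so Oreph Administrative Region is at UTC+09:00.
05:00 Oreph Administrative Region − 9h = 20:00 UTC (rolling into the previous day, 7 October 2020).
1 March 2020 is a Sunday, so the first Monday is March 2 and the third is March 16.
1 September 2020 is a Tuesday, so the first Sunday is September 6 and the fourth is September 27.
At the standard offset (UTC+00:30), 20:00 UTC + 0h30m = 20:30 Pelan Standard Time standard time.
The standard-time date in Pelan Standard Time, October 7, 2020, does not fall between 16 March and 27 September, so daylight saving is not in effect and Pelan Standard Time is at UTC+00:30.
20:00 UTC + 0h30m = 20:30 Pelan Standard Time.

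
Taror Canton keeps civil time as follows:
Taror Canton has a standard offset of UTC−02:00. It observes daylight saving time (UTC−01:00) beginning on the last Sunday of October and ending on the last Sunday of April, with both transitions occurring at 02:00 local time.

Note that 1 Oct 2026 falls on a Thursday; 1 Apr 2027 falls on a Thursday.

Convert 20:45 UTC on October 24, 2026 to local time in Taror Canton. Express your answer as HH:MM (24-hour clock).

18:45

1 October 2026 is a Thursday, so Sundays fall on 4, 11, 18, 25; the last is October 25.
1 April 2027 is a Thursday, so Sundays fall on 4, 11, 18, 25; the last is April 25.
At the standard offset (UTC−02:00), 20:45 UTC − 2h = 18:45 Taror Canton standard time.
The standard-time date in Taror Canton, October 24, 2026, is outside the daylight-saving period (25 October 2026 – 25 April 2027), so Taror Canton is on standard time, UTC−02:00.
20:45 UTC − 2h = 18:45 local.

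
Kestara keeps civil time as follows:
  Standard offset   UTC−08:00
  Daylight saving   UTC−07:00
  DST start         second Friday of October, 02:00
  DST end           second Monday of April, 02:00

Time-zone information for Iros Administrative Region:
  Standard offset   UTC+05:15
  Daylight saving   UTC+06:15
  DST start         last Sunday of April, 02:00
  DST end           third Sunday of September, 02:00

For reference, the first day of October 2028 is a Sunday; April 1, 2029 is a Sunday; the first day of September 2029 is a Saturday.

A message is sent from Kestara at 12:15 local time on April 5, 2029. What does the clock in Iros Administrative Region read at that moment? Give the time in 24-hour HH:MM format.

1 October 2028 is a Sunday, so the first Friday is October 6 and the second is October 13.
1 April 2029 is a Sunday, so the first Monday is April 2 and the second is April 9.
Daylight saving runs 13 October 2028 – 9 April 2029; April 5, 2029 is inside that window, so Kestara is at UTC−07:00.
12:15 Kestara + 7h = 19:15 UTC.
1 April 2029 is a Sunday, so Sundays fall on 1, 8, 15, 22, 29; the last is April 29.
1 September 2029 is a Saturday, so the first Sunday is September 2 and the third is September 16.
At the standard offset (UTC+05:15), 19:15 UTC + 5h15m = 00:30 Iros Administrative Region standard time (rolling into the next day, 6 April 2029).
The standard-time date in Iros Administrative Region, April 6, 2029, does not fall between 29 April and 16 September, so daylight saving is not in effect and Iros Administrative Region is at UTC+05:15.
19:15 UTC + 5h15m = 00:30 Iros Administrative Region (rolling into the next day, 6 April 2029).

00:30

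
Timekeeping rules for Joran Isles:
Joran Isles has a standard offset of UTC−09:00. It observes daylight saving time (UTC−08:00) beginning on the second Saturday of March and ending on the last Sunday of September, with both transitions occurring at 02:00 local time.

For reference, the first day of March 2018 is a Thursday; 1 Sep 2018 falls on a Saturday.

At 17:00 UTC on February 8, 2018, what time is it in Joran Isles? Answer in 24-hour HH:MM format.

1 March 2018 is a Thursday, so the first Saturday is March 3 and the second is March 10.
1 September 2018 is a Saturday, so Sundays fall on 2, 9, 16, 23, 30; the last is September 30.
At the standard offset (UTC−09:00), 17:00 UTC − 9h = 08:00 Joran Isles standard time.
The standard-time date in Joran Isles, February 8, 2018, is outside the daylight-saving period (10 March – 30 September), so Joran Isles is on standard time, UTC−09:00.
17:00 UTC − 9h = 08:00 local.

08:00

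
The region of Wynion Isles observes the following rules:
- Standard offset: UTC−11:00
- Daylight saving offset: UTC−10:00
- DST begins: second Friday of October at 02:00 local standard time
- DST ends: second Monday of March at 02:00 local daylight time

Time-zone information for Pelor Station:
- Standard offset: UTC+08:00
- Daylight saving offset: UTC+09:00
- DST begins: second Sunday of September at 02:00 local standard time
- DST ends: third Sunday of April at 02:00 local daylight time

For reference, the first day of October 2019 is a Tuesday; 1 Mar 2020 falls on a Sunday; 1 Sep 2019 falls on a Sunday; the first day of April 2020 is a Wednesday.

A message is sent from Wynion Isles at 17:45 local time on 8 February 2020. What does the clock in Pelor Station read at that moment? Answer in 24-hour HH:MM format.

12:45

1 October 2019 is a Tuesday, so the first Friday is October 4 and the second is October 11.
1 March 2020 is a Sunday, so the first Monday is March 2 and the second is March 9.
Daylight saving runs 11 October 2019 – 9 March 2020; 8 February 2020 is inside that window, so Wynion Isles is at UTC−10:00.
17:45 Wynion Isles + 10h = 03:45 UTC (rolling into the next day, 9 February 2020).
1 September 2019 is a Sunday, so the first Sunday is September 1 and the second is September 8.
1 April 2020 is a Wednesday, so the first Sunday is April 5 and the third is April 19.
At the standard offset (UTC+08:00), 03:45 UTC + 8h = 11:45 Pelor Station standard time.
The standard-time date in Pelor Station, 9 February 2020, lies within the daylight-saving period (8 September 2019 – 19 April 2020), so Pelor Station is on daylight time, UTC+09:00.
03:45 UTC + 9h = 12:45 Pelor Station.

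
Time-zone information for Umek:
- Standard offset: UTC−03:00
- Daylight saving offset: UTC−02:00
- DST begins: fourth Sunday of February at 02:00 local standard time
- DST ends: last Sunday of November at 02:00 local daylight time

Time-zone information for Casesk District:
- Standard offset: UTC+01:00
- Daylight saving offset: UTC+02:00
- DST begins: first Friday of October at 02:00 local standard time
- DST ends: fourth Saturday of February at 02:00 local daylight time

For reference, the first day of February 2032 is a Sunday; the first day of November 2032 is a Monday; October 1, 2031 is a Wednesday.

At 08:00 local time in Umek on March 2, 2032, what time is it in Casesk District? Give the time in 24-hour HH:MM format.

11:00

1 February 2032 is a Sunday, so the first Sunday is February 1 and the fourth is February 22.
1 November 2032 is a Monday, so Sundays fall on 7, 14, 21, 28; the last is November 28.
March 2, 2032 lies within the daylight-saving period (22 February – 28 November), so Umek is on daylight time, UTC−02:00.
08:00 Umek + 2h = 10:00 UTC.
1 October 2031 is a Wednesday, so the first Friday is October 3.
1 February 2032 is a Sunday, so the first Saturday is February 7 and the fourth is February 28.
At the standard offset (UTC+01:00), 10:00 UTC + 1h = 11:00 Casesk District standard time.
The standard-time date in Casesk District, March 2, 2032, is outside the daylight-saving period (3 October 2031 – 28 February 2032), so Casesk District is on standard time, UTC+01:00.
10:00 UTC + 1h = 11:00 Casesk District.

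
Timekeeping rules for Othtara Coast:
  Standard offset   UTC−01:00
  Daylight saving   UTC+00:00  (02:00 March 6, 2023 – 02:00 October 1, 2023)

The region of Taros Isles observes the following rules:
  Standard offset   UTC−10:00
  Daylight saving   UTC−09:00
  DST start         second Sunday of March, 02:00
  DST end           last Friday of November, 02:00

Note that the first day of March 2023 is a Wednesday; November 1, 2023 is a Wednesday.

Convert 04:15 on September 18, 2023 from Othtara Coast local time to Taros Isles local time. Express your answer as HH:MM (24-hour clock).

September 18, 2023 falls between 6 March and 1 October, so daylight saving is in effect and Othtara Coast is at UTC+00:00.
04:15 Othtara Coast − 0h = 04:15 UTC.
1 March 2023 is a Wednesday, so the first Sunday is March 5 and the second is March 12.
1 November 2023 is a Wednesday, so Fridays fall on 3, 10, 17, 24; the last is November 24.
At the standard offset (UTC−10:00), 04:15 UTC − 10h = 18:15 Taros Isles standard time (rolling into the previous day, 17 September 2023).
The standard-time date in Taros Isles, September 17, 2023, lies within the daylight-saving period (12 March – 24 November), so Taros Isles is on daylight time, UTC−09:00.
04:15 UTC − 9h = 19:15 Taros Isles (rolling into the previous day, 17 September 2023).

19:15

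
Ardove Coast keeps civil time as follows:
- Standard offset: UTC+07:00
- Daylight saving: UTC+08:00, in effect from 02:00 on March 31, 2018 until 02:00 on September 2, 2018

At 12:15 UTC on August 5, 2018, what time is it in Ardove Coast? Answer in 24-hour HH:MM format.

20:15

At the standard offset (UTC+07:00), 12:15 UTC + 7h = 19:15 Ardove Coast standard time.
The standard-time date in Ardove Coast, August 5, 2018, falls between 31 March and 2 September, so daylight saving is in effect and Ardove Coast is at UTC+08:00.
12:15 UTC + 8h = 20:15 local.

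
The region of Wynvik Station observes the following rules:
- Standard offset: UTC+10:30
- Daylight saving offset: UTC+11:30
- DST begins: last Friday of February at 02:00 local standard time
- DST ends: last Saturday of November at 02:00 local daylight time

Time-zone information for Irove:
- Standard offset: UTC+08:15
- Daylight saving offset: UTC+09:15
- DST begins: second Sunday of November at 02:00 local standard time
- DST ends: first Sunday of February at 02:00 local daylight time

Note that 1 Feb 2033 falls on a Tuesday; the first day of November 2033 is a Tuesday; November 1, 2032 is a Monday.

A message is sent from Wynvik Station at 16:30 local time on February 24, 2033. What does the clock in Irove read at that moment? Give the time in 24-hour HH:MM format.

14:15

1 February 2033 is a Tuesday, so Fridays fall on 4, 11, 18, 25; the last is February 25.
1 November 2033 is a Tuesday, so Saturdays fall on 5, 12, 19, 26; the last is November 26.
February 24, 2033 does not fall between 25 February and 26 November, so daylight saving is not in effect and Wynvik Station is at UTC+10:30.
16:30 Wynvik Station − 10h30m = 06:00 UTC.
1 November 2032 is a Monday, so the first Sunday is November 7 and the second is November 14.
1 February 2033 is a Tuesday, so the first Sunday is February 6.
At the standard offset (UTC+08:15), 06:00 UTC + 8h15m = 14:15 Irove standard time.
The standard-time date in Irove, February 24, 2033, is outside the daylight-saving period (14 November 2032 – 6 February 2033), so Irove is on standard time, UTC+08:15.
06:00 UTC + 8h15m = 14:15 Irove.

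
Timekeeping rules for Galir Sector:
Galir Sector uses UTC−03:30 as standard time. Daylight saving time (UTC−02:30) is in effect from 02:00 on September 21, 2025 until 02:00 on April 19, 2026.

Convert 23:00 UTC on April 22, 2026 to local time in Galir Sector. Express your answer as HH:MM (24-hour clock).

At the standard offset (UTC−03:30), 23:00 UTC − 3h30m = 19:30 Galir Sector standard time.
Daylight saving runs 21 September 2025 – 19 April 2026; the standard-time date in Galir Sector, April 22, 2026, is outside that window, so Galir Sector is on standard time at UTC−03:30.
23:00 UTC − 3h30m = 19:30 local.

19:30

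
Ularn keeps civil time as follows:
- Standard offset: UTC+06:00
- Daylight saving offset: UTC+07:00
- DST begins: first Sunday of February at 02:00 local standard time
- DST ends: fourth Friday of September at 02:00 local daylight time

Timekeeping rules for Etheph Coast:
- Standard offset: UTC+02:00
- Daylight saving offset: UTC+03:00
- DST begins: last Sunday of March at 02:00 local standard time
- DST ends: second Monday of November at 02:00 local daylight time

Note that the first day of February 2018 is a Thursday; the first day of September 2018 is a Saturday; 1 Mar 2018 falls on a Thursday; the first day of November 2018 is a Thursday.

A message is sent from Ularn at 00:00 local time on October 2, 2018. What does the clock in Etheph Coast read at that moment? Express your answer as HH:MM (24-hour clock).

21:00

1 February 2018 is a Thursday, so the first Sunday is February 4.
1 September 2018 is a Saturday, so the first Friday is September 7 and the fourth is September 28.
Daylight saving runs 4 February – 28 September; October 2, 2018 is outside that window, so Ularn is on standard time at UTC+06:00.
00:00 Ularn − 6h = 18:00 UTC (rolling into the previous day, 1 October 2018).
1 March 2018 is a Thursday, so Sundays fall on 4, 11, 18, 25; the last is March 25.
1 November 2018 is a Thursday, so the first Monday is November 5 and the second is November 12.
At the standard offset (UTC+02:00), 18:00 UTC + 2h = 20:00 Etheph Coast standard time.
Daylight saving runs 25 March – 12 November; the standard-time date in Etheph Coast, October 1, 2018, is inside that window, so Etheph Coast is at UTC+03:00.
18:00 UTC + 3h = 21:00 Etheph Coast.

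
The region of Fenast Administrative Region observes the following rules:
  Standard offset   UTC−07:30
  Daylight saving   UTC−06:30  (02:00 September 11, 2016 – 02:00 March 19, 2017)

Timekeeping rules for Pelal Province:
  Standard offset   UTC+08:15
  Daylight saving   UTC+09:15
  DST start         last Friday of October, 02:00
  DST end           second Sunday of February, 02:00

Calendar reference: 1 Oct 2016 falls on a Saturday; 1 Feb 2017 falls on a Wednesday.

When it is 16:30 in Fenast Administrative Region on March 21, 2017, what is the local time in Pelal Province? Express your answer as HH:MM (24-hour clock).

08:15

March 21, 2017 is outside the daylight-saving period (11 September 2016 – 19 March 2017), so Fenast Administrative Region is on standard time, UTC−07:30.
16:30 Fenast Administrative Region + 7h30m = 00:00 UTC (rolling into the next day, 22 March 2017).
1 October 2016 is a Saturday, so Fridays fall on 7, 14, 21, 28; the last is October 28.
1 February 2017 is a Wednesday, so the first Sunday is February 5 and the second is February 12.
At the standard offset (UTC+08:15), 00:00 UTC + 8h15m = 08:15 Pelal Province standard time.
The standard-time date in Pelal Province, March 22, 2017, does not fall between 28 October 2016 and 12 February 2017, so daylight saving is not in effect and Pelal Province is at UTC+08:15.
00:00 UTC + 8h15m = 08:15 Pelal Province.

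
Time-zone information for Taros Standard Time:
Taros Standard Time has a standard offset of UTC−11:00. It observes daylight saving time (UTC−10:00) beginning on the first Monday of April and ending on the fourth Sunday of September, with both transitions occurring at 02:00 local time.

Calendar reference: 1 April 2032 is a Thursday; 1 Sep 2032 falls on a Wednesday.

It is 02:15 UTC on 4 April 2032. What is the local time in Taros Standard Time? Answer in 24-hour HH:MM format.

1 April 2032 is a Thursday, so the first Monday is April 5.
1 September 2032 is a Wednesday, so the first Sunday is September 5 and the fourth is September 26.
At the standard offset (UTC−11:00), 02:15 UTC − 11h = 15:15 Taros Standard Time standard time (rolling into the previous day, 3 April 2032).
The standard-time date in Taros Standard Time, 3 April 2032, is outside the daylight-saving period (5 April – 26 September), so Taros Standard Time is on standard time, UTC−11:00.
02:15 UTC − 11h = 15:15 local (rolling into the previous day, 3 April 2032).

15:15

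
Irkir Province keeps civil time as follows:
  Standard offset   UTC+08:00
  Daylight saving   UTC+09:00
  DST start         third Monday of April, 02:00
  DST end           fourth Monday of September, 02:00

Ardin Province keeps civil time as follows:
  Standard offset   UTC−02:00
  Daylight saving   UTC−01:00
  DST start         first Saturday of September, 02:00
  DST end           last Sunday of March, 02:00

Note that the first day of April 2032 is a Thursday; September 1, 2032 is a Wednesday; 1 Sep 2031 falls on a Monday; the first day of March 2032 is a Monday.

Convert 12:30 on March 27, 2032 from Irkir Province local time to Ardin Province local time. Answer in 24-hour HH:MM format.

1 April 2032 is a Thursday, so the first Monday is April 5 and the third is April 19.
1 September 2032 is a Wednesday, so the first Monday is September 6 and the fourth is September 27.
March 27, 2032 does not fall between 19 April and 27 September, so daylight saving is not in effect and Irkir Province is at UTC+08:00.
12:30 Irkir Province − 8h = 04:30 UTC.
1 September 2031 is a Monday, so the first Saturday is September 6.
1 March 2032 is a Monday, so Sundays fall on 7, 14, 21, 28; the last is March 28.
At the standard offset (UTC−02:00), 04:30 UTC − 2h = 02:30 Ardin Province standard time.
Daylight saving runs 6 September 2031 – 28 March 2032; the standard-time date in Ardin Province, March 27, 2032, is inside that window, so Ardin Province is at UTC−01:00.
04:30 UTC − 1h = 03:30 Ardin Province.

03:30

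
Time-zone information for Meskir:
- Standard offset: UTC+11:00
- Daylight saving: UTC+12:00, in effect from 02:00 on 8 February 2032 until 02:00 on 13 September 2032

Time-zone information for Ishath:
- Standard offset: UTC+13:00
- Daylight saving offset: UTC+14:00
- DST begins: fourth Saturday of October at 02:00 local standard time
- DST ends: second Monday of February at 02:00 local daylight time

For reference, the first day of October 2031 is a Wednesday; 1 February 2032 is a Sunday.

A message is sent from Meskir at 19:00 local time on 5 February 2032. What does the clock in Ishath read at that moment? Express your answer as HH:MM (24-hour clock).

22:00

5 February 2032 is outside the daylight-saving period (8 February – 13 September), so Meskir is on standard time, UTC+11:00.
19:00 Meskir − 11h = 08:00 UTC.
1 October 2031 is a Wednesday, so the first Saturday is October 4 and the fourth is October 25.
1 February 2032 is a Sunday, so the first Monday is February 2 and the second is February 9.
At the standard offset (UTC+13:00), 08:00 UTC + 13h = 21:00 Ishath standard time.
The standard-time date in Ishath, 5 February 2032, lies within the daylight-saving period (25 October 2031 – 9 February 2032), so Ishath is on daylight time, UTC+14:00.
08:00 UTC + 14h = 22:00 Ishath.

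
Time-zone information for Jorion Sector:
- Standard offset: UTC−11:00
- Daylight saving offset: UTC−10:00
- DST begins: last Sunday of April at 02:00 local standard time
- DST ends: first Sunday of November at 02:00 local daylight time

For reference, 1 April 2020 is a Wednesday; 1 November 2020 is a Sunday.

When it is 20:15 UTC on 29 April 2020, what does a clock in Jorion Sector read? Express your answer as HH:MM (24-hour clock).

1 April 2020 is a Wednesday, so Sundays fall on 5, 12, 19, 26; the last is April 26.
1 November 2020 is a Sunday, so the first Sunday is November 1.
At the standard offset (UTC−11:00), 20:15 UTC − 11h = 09:15 Jorion Sector standard time.
Daylight saving runs 26 April – 1 November; the standard-time date in Jorion Sector, 29 April 2020, is inside that window, so Jorion Sector is at UTC−10:00.
20:15 UTC − 10h = 10:15 local.

10:15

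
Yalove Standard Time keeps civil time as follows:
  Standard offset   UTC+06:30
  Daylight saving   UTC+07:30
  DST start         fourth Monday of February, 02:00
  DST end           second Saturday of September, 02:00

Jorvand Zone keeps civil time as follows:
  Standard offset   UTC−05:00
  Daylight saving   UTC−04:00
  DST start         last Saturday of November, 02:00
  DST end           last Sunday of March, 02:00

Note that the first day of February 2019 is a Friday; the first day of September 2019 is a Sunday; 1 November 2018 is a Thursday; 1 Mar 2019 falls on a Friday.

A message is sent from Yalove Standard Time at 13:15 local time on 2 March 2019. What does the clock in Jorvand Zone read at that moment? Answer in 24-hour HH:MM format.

01:45

1 February 2019 is a Friday, so the first Monday is February 4 and the fourth is February 25.
1 September 2019 is a Sunday, so the first Saturday is September 7 and the second is September 14.
2 March 2019 lies within the daylight-saving period (25 February – 14 September), so Yalove Standard Time is on daylight time, UTC+07:30.
13:15 Yalove Standard Time − 7h30m = 05:45 UTC.
1 November 2018 is a Thursday, so Saturdays fall on 3, 10, 17, 24; the last is November 24.
1 March 2019 is a Friday, so Sundays fall on 3, 10, 17, 24, 31; the last is March 31.
At the standard offset (UTC−05:00), 05:45 UTC − 5h = 00:45 Jorvand Zone standard time.
The standard-time date in Jorvand Zone, 2 March 2019, falls between 24 November 2018 and 31 March 2019, so daylight saving is in effect and Jorvand Zone is at UTC−04:00.
05:45 UTC − 4h = 01:45 Jorvand Zone.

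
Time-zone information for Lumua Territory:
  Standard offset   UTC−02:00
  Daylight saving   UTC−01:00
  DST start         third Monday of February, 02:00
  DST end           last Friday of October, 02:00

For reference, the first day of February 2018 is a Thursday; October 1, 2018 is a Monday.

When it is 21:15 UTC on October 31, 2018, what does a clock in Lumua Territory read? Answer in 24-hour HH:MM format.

1 February 2018 is a Thursday, so the first Monday is February 5 and the third is February 19.
1 October 2018 is a Monday, so Fridays fall on 5, 12, 19, 26; the last is October 26.
At the standard offset (UTC−02:00), 21:15 UTC − 2h = 19:15 Lumua Territory standard time.
The standard-time date in Lumua Territory, October 31, 2018, does not fall between 19 February and 26 October, so daylight saving is not in effect and Lumua Territory is at UTC−02:00.
21:15 UTC − 2h = 19:15 local.

19:15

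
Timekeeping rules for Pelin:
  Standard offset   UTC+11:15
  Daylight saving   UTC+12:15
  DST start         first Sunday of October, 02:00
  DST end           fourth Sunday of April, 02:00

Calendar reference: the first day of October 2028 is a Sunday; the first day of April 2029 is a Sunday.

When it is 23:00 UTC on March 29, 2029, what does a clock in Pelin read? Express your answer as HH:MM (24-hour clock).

11:15

1 October 2028 is a Sunday, so the first Sunday is October 1.
1 April 2029 is a Sunday, so the first Sunday is April 1 and the fourth is April 22.
At the standard offset (UTC+11:15), 23:00 UTC + 11h15m = 10:15 Pelin standard time (rolling into the next day, 30 March 2029).
Daylight saving runs 1 October 2028 – 22 April 2029; the standard-time date in Pelin, March 30, 2029, is inside that window, so Pelin is at UTC+12:15.
23:00 UTC + 12h15m = 11:15 local (rolling into the next day, 30 March 2029).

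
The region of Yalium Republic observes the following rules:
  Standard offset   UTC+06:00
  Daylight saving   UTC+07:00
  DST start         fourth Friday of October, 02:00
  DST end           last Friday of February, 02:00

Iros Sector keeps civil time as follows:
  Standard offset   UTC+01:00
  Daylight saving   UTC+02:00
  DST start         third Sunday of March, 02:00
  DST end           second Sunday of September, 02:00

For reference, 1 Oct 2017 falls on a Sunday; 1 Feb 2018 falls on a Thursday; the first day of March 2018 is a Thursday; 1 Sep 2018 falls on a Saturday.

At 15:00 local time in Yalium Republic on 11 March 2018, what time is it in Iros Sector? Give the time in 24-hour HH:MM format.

10:00

1 October 2017 is a Sunday, so the first Friday is October 6 and the fourth is October 27.
1 February 2018 is a Thursday, so Fridays fall on 2, 9, 16, 23; the last is February 23.
Daylight saving runs 27 October 2017 – 23 February 2018; 11 March 2018 is outside that window, so Yalium Republic is on standard time at UTC+06:00.
15:00 Yalium Republic − 6h = 09:00 UTC.
1 March 2018 is a Thursday, so the first Sunday is March 4 and the third is March 18.
1 September 2018 is a Saturday, so the first Sunday is September 2 and the second is September 9.
At the standard offset (UTC+01:00), 09:00 UTC + 1h = 10:00 Iros Sector standard time.
The standard-time date in Iros Sector, 11 March 2018, is outside the daylight-saving period (18 March – 9 September), so Iros Sector is on standard time, UTC+01:00.
09:00 UTC + 1h = 10:00 Iros Sector.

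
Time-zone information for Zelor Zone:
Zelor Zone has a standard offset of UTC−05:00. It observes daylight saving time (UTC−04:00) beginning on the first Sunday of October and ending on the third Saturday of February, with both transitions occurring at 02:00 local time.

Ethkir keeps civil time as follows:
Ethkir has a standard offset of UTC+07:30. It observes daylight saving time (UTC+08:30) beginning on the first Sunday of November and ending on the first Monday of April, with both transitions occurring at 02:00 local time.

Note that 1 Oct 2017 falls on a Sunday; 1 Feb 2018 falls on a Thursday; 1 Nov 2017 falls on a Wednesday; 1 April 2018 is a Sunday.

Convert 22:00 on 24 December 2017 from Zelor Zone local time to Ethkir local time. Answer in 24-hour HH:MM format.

10:30

1 October 2017 is a Sunday, so the first Sunday is October 1.
1 February 2018 is a Thursday, so the first Saturday is February 3 and the third is February 17.
24 December 2017 lies within the daylight-saving period (1 October 2017 – 17 February 2018), so Zelor Zone is on daylight time, UTC−04:00.
22:00 Zelor Zone + 4h = 02:00 UTC (rolling into the next day, 25 December 2017).
1 November 2017 is a Wednesday, so the first Sunday is November 5.
1 April 2018 is a Sunday, so the first Monday is April 2.
At the standard offset (UTC+07:30), 02:00 UTC + 7h30m = 09:30 Ethkir standard time.
The standard-time date in Ethkir, 25 December 2017, falls between 5 November 2017 and 2 April 2018, so daylight saving is in effect and Ethkir is at UTC+08:30.
02:00 UTC + 8h30m = 10:30 Ethkir.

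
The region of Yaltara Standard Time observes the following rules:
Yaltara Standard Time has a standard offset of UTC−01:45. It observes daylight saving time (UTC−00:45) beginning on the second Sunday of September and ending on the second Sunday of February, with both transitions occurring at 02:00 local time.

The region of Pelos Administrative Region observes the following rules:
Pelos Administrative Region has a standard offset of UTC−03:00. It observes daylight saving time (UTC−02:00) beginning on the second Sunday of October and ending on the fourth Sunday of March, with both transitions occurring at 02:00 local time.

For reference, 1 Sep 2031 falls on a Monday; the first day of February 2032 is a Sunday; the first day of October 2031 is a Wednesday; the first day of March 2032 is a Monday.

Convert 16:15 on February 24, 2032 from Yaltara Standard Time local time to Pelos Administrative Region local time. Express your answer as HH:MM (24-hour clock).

1 September 2031 is a Monday, so the first Sunday is September 7 and the second is September 14.
1 February 2032 is a Sunday, so the first Sunday is February 1 and the second is February 8.
Daylight saving runs 14 September 2031 – 8 February 2032; February 24, 2032 is outside that window, so Yaltara Standard Time is on standard time at UTC−01:45.
16:15 Yaltara Standard Time + 1h45m = 18:00 UTC.
1 October 2031 is a Wednesday, so the first Sunday is October 5 and the second is October 12.
1 March 2032 is a Monday, so the first Sunday is March 7 and the fourth is March 28.
At the standard offset (UTC−03:00), 18:00 UTC − 3h = 15:00 Pelos Administrative Region standard time.
Daylight saving runs 12 October 2031 – 28 March 2032; the standard-time date in Pelos Administrative Region, February 24, 2032, is inside that window, so Pelos Administrative Region is at UTC−02:00.
18:00 UTC − 2h = 16:00 Pelos Administrative Region.

16:00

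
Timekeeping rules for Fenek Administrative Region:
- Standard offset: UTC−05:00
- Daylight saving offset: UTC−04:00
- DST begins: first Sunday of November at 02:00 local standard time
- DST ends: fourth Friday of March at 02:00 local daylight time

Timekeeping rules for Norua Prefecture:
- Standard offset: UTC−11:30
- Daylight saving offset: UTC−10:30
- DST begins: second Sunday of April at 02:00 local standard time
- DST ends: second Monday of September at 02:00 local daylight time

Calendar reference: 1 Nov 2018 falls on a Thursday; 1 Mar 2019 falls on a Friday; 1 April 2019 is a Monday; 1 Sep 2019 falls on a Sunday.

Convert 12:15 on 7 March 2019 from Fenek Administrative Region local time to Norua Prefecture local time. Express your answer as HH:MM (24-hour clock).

04:45

1 November 2018 is a Thursday, so the first Sunday is November 4.
1 March 2019 is a Friday, so the first Friday is March 1 and the fourth is March 22.
7 March 2019 falls between 4 November 2018 and 22 March 2019, so daylight saving is in effect and Fenek Administrative Region is at UTC−04:00.
12:15 Fenek Administrative Region + 4h = 16:15 UTC.
1 April 2019 is a Monday, so the first Sunday is April 7 and the second is April 14.
1 September 2019 is a Sunday, so the first Monday is September 2 and the second is September 9.
At the standard offset (UTC−11:30), 16:15 UTC − 11h30m = 04:45 Norua Prefecture standard time.
The standard-time date in Norua Prefecture, 7 March 2019, is outside the daylight-saving period (14 April – 9 September), so Norua Prefecture is on standard time, UTC−11:30.
16:15 UTC − 11h30m = 04:45 Norua Prefecture.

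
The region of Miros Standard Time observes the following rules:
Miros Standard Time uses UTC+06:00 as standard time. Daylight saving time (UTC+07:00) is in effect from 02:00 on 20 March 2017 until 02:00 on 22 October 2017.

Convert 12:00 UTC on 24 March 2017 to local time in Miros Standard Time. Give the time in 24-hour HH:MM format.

19:00

At the standard offset (UTC+06:00), 12:00 UTC + 6h = 18:00 Miros Standard Time standard time.
Daylight saving runs 20 March – 22 October; the standard-time date in Miros Standard Time, 24 March 2017, is inside that window, so Miros Standard Time is at UTC+07:00.
12:00 UTC + 7h = 19:00 local.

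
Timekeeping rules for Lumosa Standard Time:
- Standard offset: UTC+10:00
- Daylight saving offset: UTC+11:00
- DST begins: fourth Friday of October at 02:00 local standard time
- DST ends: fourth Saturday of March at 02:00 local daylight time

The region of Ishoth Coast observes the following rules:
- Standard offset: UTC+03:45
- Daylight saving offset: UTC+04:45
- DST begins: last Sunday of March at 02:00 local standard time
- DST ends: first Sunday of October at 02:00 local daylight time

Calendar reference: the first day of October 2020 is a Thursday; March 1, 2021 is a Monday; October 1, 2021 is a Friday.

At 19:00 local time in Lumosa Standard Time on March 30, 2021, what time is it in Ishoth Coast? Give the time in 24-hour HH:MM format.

13:45

1 October 2020 is a Thursday, so the first Friday is October 2 and the fourth is October 23.
1 March 2021 is a Monday, so the first Saturday is March 6 and the fourth is March 27.
Daylight saving runs 23 October 2020 – 27 March 2021; March 30, 2021 is outside that window, so Lumosa Standard Time is on standard time at UTC+10:00.
19:00 Lumosa Standard Time − 10h = 09:00 UTC.
1 March 2021 is a Monday, so Sundays fall on 7, 14, 21, 28; the last is March 28.
1 October 2021 is a Friday, so the first Sunday is October 3.
At the standard offset (UTC+03:45), 09:00 UTC + 3h45m = 12:45 Ishoth Coast standard time.
The standard-time date in Ishoth Coast, March 30, 2021, lies within the daylight-saving period (28 March – 3 October), so Ishoth Coast is on daylight time, UTC+04:45.
09:00 UTC + 4h45m = 13:45 Ishoth Coast.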